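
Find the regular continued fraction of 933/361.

Run the Euclidean algorithm on 933 and 361; the successive quotients are the partial quotients a_0, a_1, ... (each step inverts the fractional part left over by the previous one):
  933 = 2*361 + 211, so a_0 = 2.
  361 = 1*211 + 150, so a_1 = 1.
  211 = 1*150 + 61, so a_2 = 1.
  150 = 2*61 + 28, so a_3 = 2.
  61 = 2*28 + 5, so a_4 = 2.
  28 = 5*5 + 3, so a_5 = 5.
  5 = 1*3 + 2, so a_6 = 1.
  3 = 1*2 + 1, so a_7 = 1.
  2 = 2*1 + 0, so a_8 = 2.
The remainder reaches 0 after 9 divisions, so the expansion has 9 partial quotients, read off in order.

[2; 1, 1, 2, 2, 5, 1, 1, 2]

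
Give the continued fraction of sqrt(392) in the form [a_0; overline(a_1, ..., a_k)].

Write x_i = (sqrt(392) + m_i)/d_i with (m_0, d_0) = (0, 1). a_0 = floor(sqrt(392)) = 19, since 19^2 = 361 <= 392 < 400 = 20^2.
Iterate m_{i+1} = d_i*a_i - m_i, d_{i+1} = (392 - m_{i+1}^2)/d_i, a_{i+1} = floor((a_0 + m_{i+1})/d_{i+1}):
  m_1 = 1*19 - 0 = 19, d_1 = (392 - 19^2)/1 = 31/1 = 31, a_1 = floor((19 + 19)/31) = 1.
  m_2 = 31*1 - 19 = 12, d_2 = (392 - 12^2)/31 = 248/31 = 8, a_2 = floor((19 + 12)/8) = 3.
  m_3 = 8*3 - 12 = 12, d_3 = (392 - 12^2)/8 = 248/8 = 31, a_3 = floor((19 + 12)/31) = 1.
  m_4 = 31*1 - 12 = 19, d_4 = (392 - 19^2)/31 = 31/31 = 1, a_4 = floor((19 + 19)/1) = 38.
  m_5 = 1*38 - 19 = 19, d_5 = (392 - 19^2)/1 = 31/1 = 31: (m_5, d_5) = (m_1, d_1) = (19, 31), so from here the quotients repeat a_1, ..., a_4; the period length is 4.
Hence the expansion of sqrt(392) is a_0 = 19 followed by the repeating block 1, 3, 1, 38 (period 4).

[19; overline(1, 3, 1, 38)]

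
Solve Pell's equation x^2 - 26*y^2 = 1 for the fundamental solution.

(x, y) = (51, 10)

First expand sqrt(26) as a continued fraction. With x_i = (sqrt(26) + m_i)/d_i and (m_0, d_0) = (0, 1): a_0 = floor(sqrt(26)) = 5, since 5^2 = 25 <= 26 < 36 = 6^2.
Iterate m_{i+1} = d_i*a_i - m_i, d_{i+1} = (26 - m_{i+1}^2)/d_i, a_{i+1} = floor((a_0 + m_{i+1})/d_{i+1}):
  m_1 = 1*5 - 0 = 5, d_1 = (26 - 5^2)/1 = 1/1 = 1, a_1 = floor((5 + 5)/1) = 10.
  m_2 = 1*10 - 5 = 5, d_2 = (26 - 5^2)/1 = 1/1 = 1: (m_2, d_2) = (m_1, d_1) = (5, 1), so from here the quotient a_1 repeats; the period length is 1.
So sqrt(26) = [5; (10)] with period length k = 1.
k is odd, so (p_{k-1}, q_{k-1}) only solves x^2 - 26y^2 = -1 and the fundamental solution of x^2 - 26y^2 = 1 is (p_{2k-1}, q_{2k-1}) = (p_1, q_1); compute convergents through index 1, running through the period twice.
Convergents (p_i = a_i*p_{i-1} + p_{i-2}, q_i = a_i*q_{i-1} + q_{i-2} with p_{-2}=0, p_{-1}=1, q_{-2}=1, q_{-1}=0):
  i=0: a_0=5, p_0 = 5*1 + 0 = 5, q_0 = 5*0 + 1 = 1.
  i=1: a_1=10, p_1 = 10*5 + 1 = 51, q_1 = 10*1 + 0 = 10.
Indeed p_0^2 - 26*q_0^2 = 25 - 26 = -1, not +1.
Check: 51^2 - 26*10^2 = 2601 - 2600 = 1, so (x, y) = (51, 10) solves the equation, and by the theorem it is the least positive solution.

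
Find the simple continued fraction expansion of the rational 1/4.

Run the Euclidean algorithm on 1 and 4; the successive quotients are the partial quotients a_0, a_1, ... (each step inverts the fractional part left over by the previous one):
  1 = 0*4 + 1, so a_0 = 0.
  4 = 4*1 + 0, so a_1 = 4.
The remainder reaches 0 after 2 divisions, so the expansion has 2 partial quotients, read off in order.

[0; 4]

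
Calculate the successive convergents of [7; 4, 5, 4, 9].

7/1, 29/4, 152/21, 637/88, 5885/813

Using the convergent recurrence p_i = a_i*p_{i-1} + p_{i-2}, q_i = a_i*q_{i-1} + q_{i-2} with p_{-2}=0, p_{-1}=1, q_{-2}=1, q_{-1}=0:
  i=0: a_0=7, p_0 = 7*1 + 0 = 7, q_0 = 7*0 + 1 = 1.
  i=1: a_1=4, p_1 = 4*7 + 1 = 29, q_1 = 4*1 + 0 = 4.
  i=2: a_2=5, p_2 = 5*29 + 7 = 152, q_2 = 5*4 + 1 = 21.
  i=3: a_3=4, p_3 = 4*152 + 29 = 637, q_3 = 4*21 + 4 = 88.
  i=4: a_4=9, p_4 = 9*637 + 152 = 5885, q_4 = 9*88 + 21 = 813.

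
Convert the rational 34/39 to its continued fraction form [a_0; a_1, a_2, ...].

[0; 1, 6, 1, 4]

Run the Euclidean algorithm on 34 and 39; the successive quotients are the partial quotients a_0, a_1, ... (each step inverts the fractional part left over by the previous one):
  34 = 0*39 + 34, so a_0 = 0.
  39 = 1*34 + 5, so a_1 = 1.
  34 = 6*5 + 4, so a_2 = 6.
  5 = 1*4 + 1, so a_3 = 1.
  4 = 4*1 + 0, so a_4 = 4.
The remainder reaches 0 after 5 divisions, so the expansion has 5 partial quotients, read off in order.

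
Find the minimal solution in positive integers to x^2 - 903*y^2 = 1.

First expand sqrt(903) as a continued fraction. With x_i = (sqrt(903) + m_i)/d_i and (m_0, d_0) = (0, 1): a_0 = floor(sqrt(903)) = 30, since 30^2 = 900 <= 903 < 961 = 31^2.
Iterate m_{i+1} = d_i*a_i - m_i, d_{i+1} = (903 - m_{i+1}^2)/d_i, a_{i+1} = floor((a_0 + m_{i+1})/d_{i+1}):
  m_1 = 1*30 - 0 = 30, d_1 = (903 - 30^2)/1 = 3/1 = 3, a_1 = floor((30 + 30)/3) = 20.
  m_2 = 3*20 - 30 = 30, d_2 = (903 - 30^2)/3 = 3/3 = 1, a_2 = floor((30 + 30)/1) = 60.
  m_3 = 1*60 - 30 = 30, d_3 = (903 - 30^2)/1 = 3/1 = 3: (m_3, d_3) = (m_1, d_1) = (30, 3), so from here the quotients repeat a_1, a_2; the period length is 2.
So sqrt(903) = [30; (20, 60)] with period length k = 2.
k is even, so the fundamental solution of x^2 - 903y^2 = 1 is (p_{k-1}, q_{k-1}) = (p_1, q_1); compute convergents through index 1.
Convergents (p_i = a_i*p_{i-1} + p_{i-2}, q_i = a_i*q_{i-1} + q_{i-2} with p_{-2}=0, p_{-1}=1, q_{-2}=1, q_{-1}=0):
  i=0: a_0=30, p_0 = 30*1 + 0 = 30, q_0 = 30*0 + 1 = 1.
  i=1: a_1=20, p_1 = 20*30 + 1 = 601, q_1 = 20*1 + 0 = 20.
Check: 601^2 - 903*20^2 = 361201 - 361200 = 1, so (x, y) = (601, 20) solves the equation, and by the theorem it is the least positive solution.

(x, y) = (601, 20)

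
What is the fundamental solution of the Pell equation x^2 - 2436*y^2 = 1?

First expand sqrt(2436) as a continued fraction. With x_i = (sqrt(2436) + m_i)/d_i and (m_0, d_0) = (0, 1): a_0 = floor(sqrt(2436)) = 49, since 49^2 = 2401 <= 2436 < 2500 = 50^2.
Iterate m_{i+1} = d_i*a_i - m_i, d_{i+1} = (2436 - m_{i+1}^2)/d_i, a_{i+1} = floor((a_0 + m_{i+1})/d_{i+1}):
  m_1 = 1*49 - 0 = 49, d_1 = (2436 - 49^2)/1 = 35/1 = 35, a_1 = floor((49 + 49)/35) = 2.
  m_2 = 35*2 - 49 = 21, d_2 = (2436 - 21^2)/35 = 1995/35 = 57, a_2 = floor((49 + 21)/57) = 1.
  m_3 = 57*1 - 21 = 36, d_3 = (2436 - 36^2)/57 = 1140/57 = 20, a_3 = floor((49 + 36)/20) = 4.
  m_4 = 20*4 - 36 = 44, d_4 = (2436 - 44^2)/20 = 500/20 = 25, a_4 = floor((49 + 44)/25) = 3.
  m_5 = 25*3 - 44 = 31, d_5 = (2436 - 31^2)/25 = 1475/25 = 59, a_5 = floor((49 + 31)/59) = 1.
  m_6 = 59*1 - 31 = 28, d_6 = (2436 - 28^2)/59 = 1652/59 = 28, a_6 = floor((49 + 28)/28) = 2.
  m_7 = 28*2 - 28 = 28, d_7 = (2436 - 28^2)/28 = 1652/28 = 59, a_7 = floor((49 + 28)/59) = 1.
  m_8 = 59*1 - 28 = 31, d_8 = (2436 - 31^2)/59 = 1475/59 = 25, a_8 = floor((49 + 31)/25) = 3.
  m_9 = 25*3 - 31 = 44, d_9 = (2436 - 44^2)/25 = 500/25 = 20, a_9 = floor((49 + 44)/20) = 4.
  m_10 = 20*4 - 44 = 36, d_10 = (2436 - 36^2)/20 = 1140/20 = 57, a_10 = floor((49 + 36)/57) = 1.
  m_11 = 57*1 - 36 = 21, d_11 = (2436 - 21^2)/57 = 1995/57 = 35, a_11 = floor((49 + 21)/35) = 2.
  m_12 = 35*2 - 21 = 49, d_12 = (2436 - 49^2)/35 = 35/35 = 1, a_12 = floor((49 + 49)/1) = 98.
  m_13 = 1*98 - 49 = 49, d_13 = (2436 - 49^2)/1 = 35/1 = 35: (m_13, d_13) = (m_1, d_1) = (49, 35), so from here the quotients repeat a_1, ..., a_12; the period length is 12.
So sqrt(2436) = [49; (2, 1, 4, 3, 1, 2, 1, 3, 4, 1, 2, 98)] with period length k = 12.
k is even, so the fundamental solution of x^2 - 2436y^2 = 1 is (p_{k-1}, q_{k-1}) = (p_11, q_11); compute convergents through index 11.
Convergents (p_i = a_i*p_{i-1} + p_{i-2}, q_i = a_i*q_{i-1} + q_{i-2} with p_{-2}=0, p_{-1}=1, q_{-2}=1, q_{-1}=0):
  i=0: a_0=49, p_0 = 49*1 + 0 = 49, q_0 = 49*0 + 1 = 1.
  i=1: a_1=2, p_1 = 2*49 + 1 = 99, q_1 = 2*1 + 0 = 2.
  i=2: a_2=1, p_2 = 1*99 + 49 = 148, q_2 = 1*2 + 1 = 3.
  i=3: a_3=4, p_3 = 4*148 + 99 = 691, q_3 = 4*3 + 2 = 14.
  i=4: a_4=3, p_4 = 3*691 + 148 = 2221, q_4 = 3*14 + 3 = 45.
  i=5: a_5=1, p_5 = 1*2221 + 691 = 2912, q_5 = 1*45 + 14 = 59.
  i=6: a_6=2, p_6 = 2*2912 + 2221 = 8045, q_6 = 2*59 + 45 = 163.
  i=7: a_7=1, p_7 = 1*8045 + 2912 = 10957, q_7 = 1*163 + 59 = 222.
  i=8: a_8=3, p_8 = 3*10957 + 8045 = 40916, q_8 = 3*222 + 163 = 829.
  i=9: a_9=4, p_9 = 4*40916 + 10957 = 174621, q_9 = 4*829 + 222 = 3538.
  i=10: a_10=1, p_10 = 1*174621 + 40916 = 215537, q_10 = 1*3538 + 829 = 4367.
  i=11: a_11=2, p_11 = 2*215537 + 174621 = 605695, q_11 = 2*4367 + 3538 = 12272.
Check: 605695^2 - 2436*12272^2 = 366866433025 - 366866433024 = 1, so (x, y) = (605695, 12272) solves the equation, and by the theorem it is the least positive solution.

(x, y) = (605695, 12272)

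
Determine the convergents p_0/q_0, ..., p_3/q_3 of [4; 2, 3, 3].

4/1, 9/2, 31/7, 102/23

Using the convergent recurrence p_i = a_i*p_{i-1} + p_{i-2}, q_i = a_i*q_{i-1} + q_{i-2} with p_{-2}=0, p_{-1}=1, q_{-2}=1, q_{-1}=0:
  i=0: a_0=4, p_0 = 4*1 + 0 = 4, q_0 = 4*0 + 1 = 1.
  i=1: a_1=2, p_1 = 2*4 + 1 = 9, q_1 = 2*1 + 0 = 2.
  i=2: a_2=3, p_2 = 3*9 + 4 = 31, q_2 = 3*2 + 1 = 7.
  i=3: a_3=3, p_3 = 3*31 + 9 = 102, q_3 = 3*7 + 2 = 23.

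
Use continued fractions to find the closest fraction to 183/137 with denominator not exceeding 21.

4/3

Expand x = 183/137 as a continued fraction with the Euclidean algorithm:
  183 = 1*137 + 46, so a_0 = 1.
  137 = 2*46 + 45, so a_1 = 2.
  46 = 1*45 + 1, so a_2 = 1.
  45 = 45*1 + 0, so a_3 = 45.
so x = [1; 2, 1, 45].
Convergents (p_i = a_i*p_{i-1} + p_{i-2}, q_i = a_i*q_{i-1} + q_{i-2} with p_{-2}=0, p_{-1}=1, q_{-2}=1, q_{-1}=0), until the denominator exceeds 21:
  i=0: a_0=1, p_0 = 1*1 + 0 = 1, q_0 = 1*0 + 1 = 1.
  i=1: a_1=2, p_1 = 2*1 + 1 = 3, q_1 = 2*1 + 0 = 2.
  i=2: a_2=1, p_2 = 1*3 + 1 = 4, q_2 = 1*2 + 1 = 3.
  i=3: a_3=45, p_3 = 45*4 + 3 = 183, q_3 = 45*3 + 2 = 137.
q_3 = 137 > 21, so the last convergent with denominator <= 21 is p_2/q_2 = 4/3.
The closest fraction with denominator <= 21 is either p_2/q_2 or the intermediate fraction (k*p_2 + p_1)/(k*q_2 + q_1) with the largest k >= 1 whose denominator stays <= 21; these approach x as k grows, and every other convergent or intermediate fraction in range is farther away.
Largest k: floor((21 - q_1)/q_2) = floor((21 - 2)/3) = 6.
That gives (6*4 + 3)/(6*3 + 2) = 27/20.
Compare the errors: |x - 4/3| = |183*3 - 4*137|/(137*3) = 1/411, and |x - 27/20| = |183*20 - 27*137|/(137*20) = 39/2740.
Cross-multiplying, 1*2740 = 2740 < 16029 = 39*411, so 1/411 is smaller: the convergent 4/3 is closer to x than 27/20.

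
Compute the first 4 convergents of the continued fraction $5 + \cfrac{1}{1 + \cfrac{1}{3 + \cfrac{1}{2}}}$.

5/1, 6/1, 23/4, 52/9

Using the convergent recurrence p_i = a_i*p_{i-1} + p_{i-2}, q_i = a_i*q_{i-1} + q_{i-2} with p_{-2}=0, p_{-1}=1, q_{-2}=1, q_{-1}=0:
  i=0: a_0=5, p_0 = 5*1 + 0 = 5, q_0 = 5*0 + 1 = 1.
  i=1: a_1=1, p_1 = 1*5 + 1 = 6, q_1 = 1*1 + 0 = 1.
  i=2: a_2=3, p_2 = 3*6 + 5 = 23, q_2 = 3*1 + 1 = 4.
  i=3: a_3=2, p_3 = 2*23 + 6 = 52, q_3 = 2*4 + 1 = 9.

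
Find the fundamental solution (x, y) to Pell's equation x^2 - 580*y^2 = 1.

First expand sqrt(580) as a continued fraction. With x_i = (sqrt(580) + m_i)/d_i and (m_0, d_0) = (0, 1): a_0 = floor(sqrt(580)) = 24, since 24^2 = 576 <= 580 < 625 = 25^2.
Iterate m_{i+1} = d_i*a_i - m_i, d_{i+1} = (580 - m_{i+1}^2)/d_i, a_{i+1} = floor((a_0 + m_{i+1})/d_{i+1}):
  m_1 = 1*24 - 0 = 24, d_1 = (580 - 24^2)/1 = 4/1 = 4, a_1 = floor((24 + 24)/4) = 12.
  m_2 = 4*12 - 24 = 24, d_2 = (580 - 24^2)/4 = 4/4 = 1, a_2 = floor((24 + 24)/1) = 48.
  m_3 = 1*48 - 24 = 24, d_3 = (580 - 24^2)/1 = 4/1 = 4: (m_3, d_3) = (m_1, d_1) = (24, 4), so from here the quotients repeat a_1, a_2; the period length is 2.
So sqrt(580) = [24; (12, 48)] with period length k = 2.
k is even, so the fundamental solution of x^2 - 580y^2 = 1 is (p_{k-1}, q_{k-1}) = (p_1, q_1); compute convergents through index 1.
Convergents (p_i = a_i*p_{i-1} + p_{i-2}, q_i = a_i*q_{i-1} + q_{i-2} with p_{-2}=0, p_{-1}=1, q_{-2}=1, q_{-1}=0):
  i=0: a_0=24, p_0 = 24*1 + 0 = 24, q_0 = 24*0 + 1 = 1.
  i=1: a_1=12, p_1 = 12*24 + 1 = 289, q_1 = 12*1 + 0 = 12.
Check: 289^2 - 580*12^2 = 83521 - 83520 = 1, so (x, y) = (289, 12) solves the equation, and by the theorem it is the least positive solution.

(x, y) = (289, 12)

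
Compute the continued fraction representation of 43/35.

Run the Euclidean algorithm on 43 and 35; the successive quotients are the partial quotients a_0, a_1, ... (each step inverts the fractional part left over by the previous one):
  43 = 1*35 + 8, so a_0 = 1.
  35 = 4*8 + 3, so a_1 = 4.
  8 = 2*3 + 2, so a_2 = 2.
  3 = 1*2 + 1, so a_3 = 1.
  2 = 2*1 + 0, so a_4 = 2.
The remainder reaches 0 after 5 divisions, so the expansion has 5 partial quotients, read off in order.

[1; 4, 2, 1, 2]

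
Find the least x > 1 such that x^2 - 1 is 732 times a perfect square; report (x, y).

First expand sqrt(732) as a continued fraction. With x_i = (sqrt(732) + m_i)/d_i and (m_0, d_0) = (0, 1): a_0 = floor(sqrt(732)) = 27, since 27^2 = 729 <= 732 < 784 = 28^2.
Iterate m_{i+1} = d_i*a_i - m_i, d_{i+1} = (732 - m_{i+1}^2)/d_i, a_{i+1} = floor((a_0 + m_{i+1})/d_{i+1}):
  m_1 = 1*27 - 0 = 27, d_1 = (732 - 27^2)/1 = 3/1 = 3, a_1 = floor((27 + 27)/3) = 18.
  m_2 = 3*18 - 27 = 27, d_2 = (732 - 27^2)/3 = 3/3 = 1, a_2 = floor((27 + 27)/1) = 54.
  m_3 = 1*54 - 27 = 27, d_3 = (732 - 27^2)/1 = 3/1 = 3: (m_3, d_3) = (m_1, d_1) = (27, 3), so from here the quotients repeat a_1, a_2; the period length is 2.
So sqrt(732) = [27; (18, 54)] with period length k = 2.
k is even, so the fundamental solution of x^2 - 732y^2 = 1 is (p_{k-1}, q_{k-1}) = (p_1, q_1); compute convergents through index 1.
Convergents (p_i = a_i*p_{i-1} + p_{i-2}, q_i = a_i*q_{i-1} + q_{i-2} with p_{-2}=0, p_{-1}=1, q_{-2}=1, q_{-1}=0):
  i=0: a_0=27, p_0 = 27*1 + 0 = 27, q_0 = 27*0 + 1 = 1.
  i=1: a_1=18, p_1 = 18*27 + 1 = 487, q_1 = 18*1 + 0 = 18.
Check: 487^2 - 732*18^2 = 237169 - 237168 = 1, so (x, y) = (487, 18) solves the equation, and by the theorem it is the least positive solution.

(x, y) = (487, 18)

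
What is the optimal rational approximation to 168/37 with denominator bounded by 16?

59/13

Expand x = 168/37 as a continued fraction with the Euclidean algorithm:
  168 = 4*37 + 20, so a_0 = 4.
  37 = 1*20 + 17, so a_1 = 1.
  20 = 1*17 + 3, so a_2 = 1.
  17 = 5*3 + 2, so a_3 = 5.
  3 = 1*2 + 1, so a_4 = 1.
  2 = 2*1 + 0, so a_5 = 2.
so x = [4; 1, 1, 5, 1, 2].
Convergents (p_i = a_i*p_{i-1} + p_{i-2}, q_i = a_i*q_{i-1} + q_{i-2} with p_{-2}=0, p_{-1}=1, q_{-2}=1, q_{-1}=0), until the denominator exceeds 16:
  i=0: a_0=4, p_0 = 4*1 + 0 = 4, q_0 = 4*0 + 1 = 1.
  i=1: a_1=1, p_1 = 1*4 + 1 = 5, q_1 = 1*1 + 0 = 1.
  i=2: a_2=1, p_2 = 1*5 + 4 = 9, q_2 = 1*1 + 1 = 2.
  i=3: a_3=5, p_3 = 5*9 + 5 = 50, q_3 = 5*2 + 1 = 11.
  i=4: a_4=1, p_4 = 1*50 + 9 = 59, q_4 = 1*11 + 2 = 13.
  i=5: a_5=2, p_5 = 2*59 + 50 = 168, q_5 = 2*13 + 11 = 37.
q_5 = 37 > 16, so the last convergent with denominator <= 16 is p_4/q_4 = 59/13.
The closest fraction with denominator <= 16 is either p_4/q_4 or the intermediate fraction (k*p_4 + p_3)/(k*q_4 + q_3) with the largest k >= 1 whose denominator stays <= 16; these approach x as k grows, and every other convergent or intermediate fraction in range is farther away.
Largest k: floor((16 - q_3)/q_4) = floor((16 - 11)/13) = 0.
Since k = 0, no intermediate fraction beyond p_4/q_4 has denominator <= 16, so the convergent 59/13 is the closest (its error is |168*13 - 59*37|/(37*13) = 1/481).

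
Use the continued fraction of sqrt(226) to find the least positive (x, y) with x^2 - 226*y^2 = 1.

(x, y) = (451, 30)

First expand sqrt(226) as a continued fraction. With x_i = (sqrt(226) + m_i)/d_i and (m_0, d_0) = (0, 1): a_0 = floor(sqrt(226)) = 15, since 15^2 = 225 <= 226 < 256 = 16^2.
Iterate m_{i+1} = d_i*a_i - m_i, d_{i+1} = (226 - m_{i+1}^2)/d_i, a_{i+1} = floor((a_0 + m_{i+1})/d_{i+1}):
  m_1 = 1*15 - 0 = 15, d_1 = (226 - 15^2)/1 = 1/1 = 1, a_1 = floor((15 + 15)/1) = 30.
  m_2 = 1*30 - 15 = 15, d_2 = (226 - 15^2)/1 = 1/1 = 1: (m_2, d_2) = (m_1, d_1) = (15, 1), so from here the quotient a_1 repeats; the period length is 1.
So sqrt(226) = [15; (30)] with period length k = 1.
k is odd, so (p_{k-1}, q_{k-1}) only solves x^2 - 226y^2 = -1 and the fundamental solution of x^2 - 226y^2 = 1 is (p_{2k-1}, q_{2k-1}) = (p_1, q_1); compute convergents through index 1, running through the period twice.
Convergents (p_i = a_i*p_{i-1} + p_{i-2}, q_i = a_i*q_{i-1} + q_{i-2} with p_{-2}=0, p_{-1}=1, q_{-2}=1, q_{-1}=0):
  i=0: a_0=15, p_0 = 15*1 + 0 = 15, q_0 = 15*0 + 1 = 1.
  i=1: a_1=30, p_1 = 30*15 + 1 = 451, q_1 = 30*1 + 0 = 30.
Indeed p_0^2 - 226*q_0^2 = 225 - 226 = -1, not +1.
Check: 451^2 - 226*30^2 = 203401 - 203400 = 1, so (x, y) = (451, 30) solves the equation, and by the theorem it is the least positive solution.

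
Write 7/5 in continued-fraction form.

[1; 2, 2]

Run the Euclidean algorithm on 7 and 5; the successive quotients are the partial quotients a_0, a_1, ... (each step inverts the fractional part left over by the previous one):
  7 = 1*5 + 2, so a_0 = 1.
  5 = 2*2 + 1, so a_1 = 2.
  2 = 2*1 + 0, so a_2 = 2.
The remainder reaches 0 after 3 divisions, so the expansion has 3 partial quotients, read off in order.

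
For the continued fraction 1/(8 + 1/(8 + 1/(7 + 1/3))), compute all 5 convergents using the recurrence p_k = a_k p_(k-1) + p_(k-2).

0/1, 1/8, 8/65, 57/463, 179/1454

Using the convergent recurrence p_i = a_i*p_{i-1} + p_{i-2}, q_i = a_i*q_{i-1} + q_{i-2} with p_{-2}=0, p_{-1}=1, q_{-2}=1, q_{-1}=0:
  i=0: a_0=0, p_0 = 0*1 + 0 = 0, q_0 = 0*0 + 1 = 1.
  i=1: a_1=8, p_1 = 8*0 + 1 = 1, q_1 = 8*1 + 0 = 8.
  i=2: a_2=8, p_2 = 8*1 + 0 = 8, q_2 = 8*8 + 1 = 65.
  i=3: a_3=7, p_3 = 7*8 + 1 = 57, q_3 = 7*65 + 8 = 463.
  i=4: a_4=3, p_4 = 3*57 + 8 = 179, q_4 = 3*463 + 65 = 1454.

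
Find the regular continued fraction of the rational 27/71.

Run the Euclidean algorithm on 27 and 71; the successive quotients are the partial quotients a_0, a_1, ... (each step inverts the fractional part left over by the previous one):
  27 = 0*71 + 27, so a_0 = 0.
  71 = 2*27 + 17, so a_1 = 2.
  27 = 1*17 + 10, so a_2 = 1.
  17 = 1*10 + 7, so a_3 = 1.
  10 = 1*7 + 3, so a_4 = 1.
  7 = 2*3 + 1, so a_5 = 2.
  3 = 3*1 + 0, so a_6 = 3.
The remainder reaches 0 after 7 divisions, so the expansion has 7 partial quotients, read off in order.

[0; 2, 1, 1, 1, 2, 3]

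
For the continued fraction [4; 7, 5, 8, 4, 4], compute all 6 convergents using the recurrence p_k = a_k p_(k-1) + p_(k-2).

4/1, 29/7, 149/36, 1221/295, 5033/1216, 21353/5159

Using the convergent recurrence p_i = a_i*p_{i-1} + p_{i-2}, q_i = a_i*q_{i-1} + q_{i-2} with p_{-2}=0, p_{-1}=1, q_{-2}=1, q_{-1}=0:
  i=0: a_0=4, p_0 = 4*1 + 0 = 4, q_0 = 4*0 + 1 = 1.
  i=1: a_1=7, p_1 = 7*4 + 1 = 29, q_1 = 7*1 + 0 = 7.
  i=2: a_2=5, p_2 = 5*29 + 4 = 149, q_2 = 5*7 + 1 = 36.
  i=3: a_3=8, p_3 = 8*149 + 29 = 1221, q_3 = 8*36 + 7 = 295.
  i=4: a_4=4, p_4 = 4*1221 + 149 = 5033, q_4 = 4*295 + 36 = 1216.
  i=5: a_5=4, p_5 = 4*5033 + 1221 = 21353, q_5 = 4*1216 + 295 = 5159.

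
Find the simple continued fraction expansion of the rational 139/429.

Run the Euclidean algorithm on 139 and 429; the successive quotients are the partial quotients a_0, a_1, ... (each step inverts the fractional part left over by the previous one):
  139 = 0*429 + 139, so a_0 = 0.
  429 = 3*139 + 12, so a_1 = 3.
  139 = 11*12 + 7, so a_2 = 11.
  12 = 1*7 + 5, so a_3 = 1.
  7 = 1*5 + 2, so a_4 = 1.
  5 = 2*2 + 1, so a_5 = 2.
  2 = 2*1 + 0, so a_6 = 2.
The remainder reaches 0 after 7 divisions, so the expansion has 7 partial quotients, read off in order.

[0; 3, 11, 1, 1, 2, 2]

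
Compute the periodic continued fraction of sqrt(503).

[22; (2, 2, 1, 21, 1, 2, 2, 44)]

Write x_i = (sqrt(503) + m_i)/d_i with (m_0, d_0) = (0, 1). a_0 = floor(sqrt(503)) = 22, since 22^2 = 484 <= 503 < 529 = 23^2.
Iterate m_{i+1} = d_i*a_i - m_i, d_{i+1} = (503 - m_{i+1}^2)/d_i, a_{i+1} = floor((a_0 + m_{i+1})/d_{i+1}):
  m_1 = 1*22 - 0 = 22, d_1 = (503 - 22^2)/1 = 19/1 = 19, a_1 = floor((22 + 22)/19) = 2.
  m_2 = 19*2 - 22 = 16, d_2 = (503 - 16^2)/19 = 247/19 = 13, a_2 = floor((22 + 16)/13) = 2.
  m_3 = 13*2 - 16 = 10, d_3 = (503 - 10^2)/13 = 403/13 = 31, a_3 = floor((22 + 10)/31) = 1.
  m_4 = 31*1 - 10 = 21, d_4 = (503 - 21^2)/31 = 62/31 = 2, a_4 = floor((22 + 21)/2) = 21.
  m_5 = 2*21 - 21 = 21, d_5 = (503 - 21^2)/2 = 62/2 = 31, a_5 = floor((22 + 21)/31) = 1.
  m_6 = 31*1 - 21 = 10, d_6 = (503 - 10^2)/31 = 403/31 = 13, a_6 = floor((22 + 10)/13) = 2.
  m_7 = 13*2 - 10 = 16, d_7 = (503 - 16^2)/13 = 247/13 = 19, a_7 = floor((22 + 16)/19) = 2.
  m_8 = 19*2 - 16 = 22, d_8 = (503 - 22^2)/19 = 19/19 = 1, a_8 = floor((22 + 22)/1) = 44.
  m_9 = 1*44 - 22 = 22, d_9 = (503 - 22^2)/1 = 19/1 = 19: (m_9, d_9) = (m_1, d_1) = (22, 19), so from here the quotients repeat a_1, ..., a_8; the period length is 8.
Hence the expansion of sqrt(503) is a_0 = 22 followed by the repeating block 2, 2, 1, 21, 1, 2, 2, 44 (period 8).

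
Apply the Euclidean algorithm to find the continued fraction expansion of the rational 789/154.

[5; 8, 9, 2]

Run the Euclidean algorithm on 789 and 154; the successive quotients are the partial quotients a_0, a_1, ... (each step inverts the fractional part left over by the previous one):
  789 = 5*154 + 19, so a_0 = 5.
  154 = 8*19 + 2, so a_1 = 8.
  19 = 9*2 + 1, so a_2 = 9.
  2 = 2*1 + 0, so a_3 = 2.
The remainder reaches 0 after 4 divisions, so the expansion has 4 partial quotients, read off in order.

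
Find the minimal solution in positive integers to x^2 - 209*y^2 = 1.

First expand sqrt(209) as a continued fraction. With x_i = (sqrt(209) + m_i)/d_i and (m_0, d_0) = (0, 1): a_0 = floor(sqrt(209)) = 14, since 14^2 = 196 <= 209 < 225 = 15^2.
Iterate m_{i+1} = d_i*a_i - m_i, d_{i+1} = (209 - m_{i+1}^2)/d_i, a_{i+1} = floor((a_0 + m_{i+1})/d_{i+1}):
  m_1 = 1*14 - 0 = 14, d_1 = (209 - 14^2)/1 = 13/1 = 13, a_1 = floor((14 + 14)/13) = 2.
  m_2 = 13*2 - 14 = 12, d_2 = (209 - 12^2)/13 = 65/13 = 5, a_2 = floor((14 + 12)/5) = 5.
  m_3 = 5*5 - 12 = 13, d_3 = (209 - 13^2)/5 = 40/5 = 8, a_3 = floor((14 + 13)/8) = 3.
  m_4 = 8*3 - 13 = 11, d_4 = (209 - 11^2)/8 = 88/8 = 11, a_4 = floor((14 + 11)/11) = 2.
  m_5 = 11*2 - 11 = 11, d_5 = (209 - 11^2)/11 = 88/11 = 8, a_5 = floor((14 + 11)/8) = 3.
  m_6 = 8*3 - 11 = 13, d_6 = (209 - 13^2)/8 = 40/8 = 5, a_6 = floor((14 + 13)/5) = 5.
  m_7 = 5*5 - 13 = 12, d_7 = (209 - 12^2)/5 = 65/5 = 13, a_7 = floor((14 + 12)/13) = 2.
  m_8 = 13*2 - 12 = 14, d_8 = (209 - 14^2)/13 = 13/13 = 1, a_8 = floor((14 + 14)/1) = 28.
  m_9 = 1*28 - 14 = 14, d_9 = (209 - 14^2)/1 = 13/1 = 13: (m_9, d_9) = (m_1, d_1) = (14, 13), so from here the quotients repeat a_1, ..., a_8; the period length is 8.
So sqrt(209) = [14; (2, 5, 3, 2, 3, 5, 2, 28)] with period length k = 8.
k is even, so the fundamental solution of x^2 - 209y^2 = 1 is (p_{k-1}, q_{k-1}) = (p_7, q_7); compute convergents through index 7.
Convergents (p_i = a_i*p_{i-1} + p_{i-2}, q_i = a_i*q_{i-1} + q_{i-2} with p_{-2}=0, p_{-1}=1, q_{-2}=1, q_{-1}=0):
  i=0: a_0=14, p_0 = 14*1 + 0 = 14, q_0 = 14*0 + 1 = 1.
  i=1: a_1=2, p_1 = 2*14 + 1 = 29, q_1 = 2*1 + 0 = 2.
  i=2: a_2=5, p_2 = 5*29 + 14 = 159, q_2 = 5*2 + 1 = 11.
  i=3: a_3=3, p_3 = 3*159 + 29 = 506, q_3 = 3*11 + 2 = 35.
  i=4: a_4=2, p_4 = 2*506 + 159 = 1171, q_4 = 2*35 + 11 = 81.
  i=5: a_5=3, p_5 = 3*1171 + 506 = 4019, q_5 = 3*81 + 35 = 278.
  i=6: a_6=5, p_6 = 5*4019 + 1171 = 21266, q_6 = 5*278 + 81 = 1471.
  i=7: a_7=2, p_7 = 2*21266 + 4019 = 46551, q_7 = 2*1471 + 278 = 3220.
Check: 46551^2 - 209*3220^2 = 2166995601 - 2166995600 = 1, so (x, y) = (46551, 3220) solves the equation, and by the theorem it is the least positive solution.

(x, y) = (46551, 3220)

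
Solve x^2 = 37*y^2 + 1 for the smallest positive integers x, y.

First expand sqrt(37) as a continued fraction. With x_i = (sqrt(37) + m_i)/d_i and (m_0, d_0) = (0, 1): a_0 = floor(sqrt(37)) = 6, since 6^2 = 36 <= 37 < 49 = 7^2.
Iterate m_{i+1} = d_i*a_i - m_i, d_{i+1} = (37 - m_{i+1}^2)/d_i, a_{i+1} = floor((a_0 + m_{i+1})/d_{i+1}):
  m_1 = 1*6 - 0 = 6, d_1 = (37 - 6^2)/1 = 1/1 = 1, a_1 = floor((6 + 6)/1) = 12.
  m_2 = 1*12 - 6 = 6, d_2 = (37 - 6^2)/1 = 1/1 = 1: (m_2, d_2) = (m_1, d_1) = (6, 1), so from here the quotient a_1 repeats; the period length is 1.
So sqrt(37) = [6; (12)] with period length k = 1.
k is odd, so (p_{k-1}, q_{k-1}) only solves x^2 - 37y^2 = -1 and the fundamental solution of x^2 - 37y^2 = 1 is (p_{2k-1}, q_{2k-1}) = (p_1, q_1); compute convergents through index 1, running through the period twice.
Convergents (p_i = a_i*p_{i-1} + p_{i-2}, q_i = a_i*q_{i-1} + q_{i-2} with p_{-2}=0, p_{-1}=1, q_{-2}=1, q_{-1}=0):
  i=0: a_0=6, p_0 = 6*1 + 0 = 6, q_0 = 6*0 + 1 = 1.
  i=1: a_1=12, p_1 = 12*6 + 1 = 73, q_1 = 12*1 + 0 = 12.
Indeed p_0^2 - 37*q_0^2 = 36 - 37 = -1, not +1.
Check: 73^2 - 37*12^2 = 5329 - 5328 = 1, so (x, y) = (73, 12) solves the equation, and by the theorem it is the least positive solution.

(x, y) = (73, 12)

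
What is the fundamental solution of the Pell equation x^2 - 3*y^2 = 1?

First expand sqrt(3) as a continued fraction. With x_i = (sqrt(3) + m_i)/d_i and (m_0, d_0) = (0, 1): a_0 = floor(sqrt(3)) = 1, since 1^2 = 1 <= 3 < 4 = 2^2.
Iterate m_{i+1} = d_i*a_i - m_i, d_{i+1} = (3 - m_{i+1}^2)/d_i, a_{i+1} = floor((a_0 + m_{i+1})/d_{i+1}):
  m_1 = 1*1 - 0 = 1, d_1 = (3 - 1^2)/1 = 2/1 = 2, a_1 = floor((1 + 1)/2) = 1.
  m_2 = 2*1 - 1 = 1, d_2 = (3 - 1^2)/2 = 2/2 = 1, a_2 = floor((1 + 1)/1) = 2.
  m_3 = 1*2 - 1 = 1, d_3 = (3 - 1^2)/1 = 2/1 = 2: (m_3, d_3) = (m_1, d_1) = (1, 2), so from here the quotients repeat a_1, a_2; the period length is 2.
So sqrt(3) = [1; (1, 2)] with period length k = 2.
k is even, so the fundamental solution of x^2 - 3y^2 = 1 is (p_{k-1}, q_{k-1}) = (p_1, q_1); compute convergents through index 1.
Convergents (p_i = a_i*p_{i-1} + p_{i-2}, q_i = a_i*q_{i-1} + q_{i-2} with p_{-2}=0, p_{-1}=1, q_{-2}=1, q_{-1}=0):
  i=0: a_0=1, p_0 = 1*1 + 0 = 1, q_0 = 1*0 + 1 = 1.
  i=1: a_1=1, p_1 = 1*1 + 1 = 2, q_1 = 1*1 + 0 = 1.
Check: 2^2 - 3*1^2 = 4 - 3 = 1, so (x, y) = (2, 1) solves the equation, and by the theorem it is the least positive solution.

(x, y) = (2, 1)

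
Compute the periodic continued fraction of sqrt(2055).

[45; (3, 90)]

Write x_i = (sqrt(2055) + m_i)/d_i with (m_0, d_0) = (0, 1). a_0 = floor(sqrt(2055)) = 45, since 45^2 = 2025 <= 2055 < 2116 = 46^2.
Iterate m_{i+1} = d_i*a_i - m_i, d_{i+1} = (2055 - m_{i+1}^2)/d_i, a_{i+1} = floor((a_0 + m_{i+1})/d_{i+1}):
  m_1 = 1*45 - 0 = 45, d_1 = (2055 - 45^2)/1 = 30/1 = 30, a_1 = floor((45 + 45)/30) = 3.
  m_2 = 30*3 - 45 = 45, d_2 = (2055 - 45^2)/30 = 30/30 = 1, a_2 = floor((45 + 45)/1) = 90.
  m_3 = 1*90 - 45 = 45, d_3 = (2055 - 45^2)/1 = 30/1 = 30: (m_3, d_3) = (m_1, d_1) = (45, 30), so from here the quotients repeat a_1, a_2; the period length is 2.
Hence the expansion of sqrt(2055) is a_0 = 45 followed by the repeating block 3, 90 (period 2).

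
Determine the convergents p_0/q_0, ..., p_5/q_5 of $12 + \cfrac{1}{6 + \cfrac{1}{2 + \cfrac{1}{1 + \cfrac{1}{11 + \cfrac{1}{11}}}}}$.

Using the convergent recurrence p_i = a_i*p_{i-1} + p_{i-2}, q_i = a_i*q_{i-1} + q_{i-2} with p_{-2}=0, p_{-1}=1, q_{-2}=1, q_{-1}=0:
  i=0: a_0=12, p_0 = 12*1 + 0 = 12, q_0 = 12*0 + 1 = 1.
  i=1: a_1=6, p_1 = 6*12 + 1 = 73, q_1 = 6*1 + 0 = 6.
  i=2: a_2=2, p_2 = 2*73 + 12 = 158, q_2 = 2*6 + 1 = 13.
  i=3: a_3=1, p_3 = 1*158 + 73 = 231, q_3 = 1*13 + 6 = 19.
  i=4: a_4=11, p_4 = 11*231 + 158 = 2699, q_4 = 11*19 + 13 = 222.
  i=5: a_5=11, p_5 = 11*2699 + 231 = 29920, q_5 = 11*222 + 19 = 2461.

12/1, 73/6, 158/13, 231/19, 2699/222, 29920/2461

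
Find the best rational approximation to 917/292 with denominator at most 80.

Expand x = 917/292 as a continued fraction with the Euclidean algorithm:
  917 = 3*292 + 41, so a_0 = 3.
  292 = 7*41 + 5, so a_1 = 7.
  41 = 8*5 + 1, so a_2 = 8.
  5 = 5*1 + 0, so a_3 = 5.
so x = [3; 7, 8, 5].
Convergents (p_i = a_i*p_{i-1} + p_{i-2}, q_i = a_i*q_{i-1} + q_{i-2} with p_{-2}=0, p_{-1}=1, q_{-2}=1, q_{-1}=0), until the denominator exceeds 80:
  i=0: a_0=3, p_0 = 3*1 + 0 = 3, q_0 = 3*0 + 1 = 1.
  i=1: a_1=7, p_1 = 7*3 + 1 = 22, q_1 = 7*1 + 0 = 7.
  i=2: a_2=8, p_2 = 8*22 + 3 = 179, q_2 = 8*7 + 1 = 57.
  i=3: a_3=5, p_3 = 5*179 + 22 = 917, q_3 = 5*57 + 7 = 292.
q_3 = 292 > 80, so the last convergent with denominator <= 80 is p_2/q_2 = 179/57.
The closest fraction with denominator <= 80 is either p_2/q_2 or the intermediate fraction (k*p_2 + p_1)/(k*q_2 + q_1) with the largest k >= 1 whose denominator stays <= 80; these approach x as k grows, and every other convergent or intermediate fraction in range is farther away.
Largest k: floor((80 - q_1)/q_2) = floor((80 - 7)/57) = 1.
That gives (1*179 + 22)/(1*57 + 7) = 201/64.
Compare the errors: |x - 179/57| = |917*57 - 179*292|/(292*57) = 1/16644, and |x - 201/64| = |917*64 - 201*292|/(292*64) = 4/18688.
Cross-multiplying, 1*18688 = 18688 < 66576 = 4*16644, so 1/16644 is smaller: the convergent 179/57 is closer to x than 201/64.

179/57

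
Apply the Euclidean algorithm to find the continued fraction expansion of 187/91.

Run the Euclidean algorithm on 187 and 91; the successive quotients are the partial quotients a_0, a_1, ... (each step inverts the fractional part left over by the previous one):
  187 = 2*91 + 5, so a_0 = 2.
  91 = 18*5 + 1, so a_1 = 18.
  5 = 5*1 + 0, so a_2 = 5.
The remainder reaches 0 after 3 divisions, so the expansion has 3 partial quotients, read off in order.

[2; 18, 5]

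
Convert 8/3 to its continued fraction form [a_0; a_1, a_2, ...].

Run the Euclidean algorithm on 8 and 3; the successive quotients are the partial quotients a_0, a_1, ... (each step inverts the fractional part left over by the previous one):
  8 = 2*3 + 2, so a_0 = 2.
  3 = 1*2 + 1, so a_1 = 1.
  2 = 2*1 + 0, so a_2 = 2.
The remainder reaches 0 after 3 divisions, so the expansion has 3 partial quotients, read off in order.

[2; 1, 2]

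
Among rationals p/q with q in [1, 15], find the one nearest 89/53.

Expand x = 89/53 as a continued fraction with the Euclidean algorithm:
  89 = 1*53 + 36, so a_0 = 1.
  53 = 1*36 + 17, so a_1 = 1.
  36 = 2*17 + 2, so a_2 = 2.
  17 = 8*2 + 1, so a_3 = 8.
  2 = 2*1 + 0, so a_4 = 2.
so x = [1; 1, 2, 8, 2].
Convergents (p_i = a_i*p_{i-1} + p_{i-2}, q_i = a_i*q_{i-1} + q_{i-2} with p_{-2}=0, p_{-1}=1, q_{-2}=1, q_{-1}=0), until the denominator exceeds 15:
  i=0: a_0=1, p_0 = 1*1 + 0 = 1, q_0 = 1*0 + 1 = 1.
  i=1: a_1=1, p_1 = 1*1 + 1 = 2, q_1 = 1*1 + 0 = 1.
  i=2: a_2=2, p_2 = 2*2 + 1 = 5, q_2 = 2*1 + 1 = 3.
  i=3: a_3=8, p_3 = 8*5 + 2 = 42, q_3 = 8*3 + 1 = 25.
q_3 = 25 > 15, so the last convergent with denominator <= 15 is p_2/q_2 = 5/3.
The closest fraction with denominator <= 15 is either p_2/q_2 or the intermediate fraction (k*p_2 + p_1)/(k*q_2 + q_1) with the largest k >= 1 whose denominator stays <= 15; these approach x as k grows, and every other convergent or intermediate fraction in range is farther away.
Largest k: floor((15 - q_1)/q_2) = floor((15 - 1)/3) = 4.
That gives (4*5 + 2)/(4*3 + 1) = 22/13.
Compare the errors: |x - 5/3| = |89*3 - 5*53|/(53*3) = 2/159, and |x - 22/13| = |89*13 - 22*53|/(53*13) = 9/689.
Cross-multiplying, 2*689 = 1378 < 1431 = 9*159, so 2/159 is smaller: the convergent 5/3 is closer to x than 22/13.

5/3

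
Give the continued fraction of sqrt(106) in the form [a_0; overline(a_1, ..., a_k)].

Write x_i = (sqrt(106) + m_i)/d_i with (m_0, d_0) = (0, 1). a_0 = floor(sqrt(106)) = 10, since 10^2 = 100 <= 106 < 121 = 11^2.
Iterate m_{i+1} = d_i*a_i - m_i, d_{i+1} = (106 - m_{i+1}^2)/d_i, a_{i+1} = floor((a_0 + m_{i+1})/d_{i+1}):
  m_1 = 1*10 - 0 = 10, d_1 = (106 - 10^2)/1 = 6/1 = 6, a_1 = floor((10 + 10)/6) = 3.
  m_2 = 6*3 - 10 = 8, d_2 = (106 - 8^2)/6 = 42/6 = 7, a_2 = floor((10 + 8)/7) = 2.
  m_3 = 7*2 - 8 = 6, d_3 = (106 - 6^2)/7 = 70/7 = 10, a_3 = floor((10 + 6)/10) = 1.
  m_4 = 10*1 - 6 = 4, d_4 = (106 - 4^2)/10 = 90/10 = 9, a_4 = floor((10 + 4)/9) = 1.
  m_5 = 9*1 - 4 = 5, d_5 = (106 - 5^2)/9 = 81/9 = 9, a_5 = floor((10 + 5)/9) = 1.
  m_6 = 9*1 - 5 = 4, d_6 = (106 - 4^2)/9 = 90/9 = 10, a_6 = floor((10 + 4)/10) = 1.
  m_7 = 10*1 - 4 = 6, d_7 = (106 - 6^2)/10 = 70/10 = 7, a_7 = floor((10 + 6)/7) = 2.
  m_8 = 7*2 - 6 = 8, d_8 = (106 - 8^2)/7 = 42/7 = 6, a_8 = floor((10 + 8)/6) = 3.
  m_9 = 6*3 - 8 = 10, d_9 = (106 - 10^2)/6 = 6/6 = 1, a_9 = floor((10 + 10)/1) = 20.
  m_10 = 1*20 - 10 = 10, d_10 = (106 - 10^2)/1 = 6/1 = 6: (m_10, d_10) = (m_1, d_1) = (10, 6), so from here the quotients repeat a_1, ..., a_9; the period length is 9.
Hence the expansion of sqrt(106) is a_0 = 10 followed by the repeating block 3, 2, 1, 1, 1, 1, 2, 3, 20 (period 9).

[10; overline(3, 2, 1, 1, 1, 1, 2, 3, 20)]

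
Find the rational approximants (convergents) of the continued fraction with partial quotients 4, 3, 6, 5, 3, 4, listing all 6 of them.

4/1, 13/3, 82/19, 423/98, 1351/313, 5827/1350

Using the convergent recurrence p_i = a_i*p_{i-1} + p_{i-2}, q_i = a_i*q_{i-1} + q_{i-2} with p_{-2}=0, p_{-1}=1, q_{-2}=1, q_{-1}=0:
  i=0: a_0=4, p_0 = 4*1 + 0 = 4, q_0 = 4*0 + 1 = 1.
  i=1: a_1=3, p_1 = 3*4 + 1 = 13, q_1 = 3*1 + 0 = 3.
  i=2: a_2=6, p_2 = 6*13 + 4 = 82, q_2 = 6*3 + 1 = 19.
  i=3: a_3=5, p_3 = 5*82 + 13 = 423, q_3 = 5*19 + 3 = 98.
  i=4: a_4=3, p_4 = 3*423 + 82 = 1351, q_4 = 3*98 + 19 = 313.
  i=5: a_5=4, p_5 = 4*1351 + 423 = 5827, q_5 = 4*313 + 98 = 1350.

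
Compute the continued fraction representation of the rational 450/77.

[5; 1, 5, 2, 2, 2]

Run the Euclidean algorithm on 450 and 77; the successive quotients are the partial quotients a_0, a_1, ... (each step inverts the fractional part left over by the previous one):
  450 = 5*77 + 65, so a_0 = 5.
  77 = 1*65 + 12, so a_1 = 1.
  65 = 5*12 + 5, so a_2 = 5.
  12 = 2*5 + 2, so a_3 = 2.
  5 = 2*2 + 1, so a_4 = 2.
  2 = 2*1 + 0, so a_5 = 2.
The remainder reaches 0 after 6 divisions, so the expansion has 6 partial quotients, read off in order.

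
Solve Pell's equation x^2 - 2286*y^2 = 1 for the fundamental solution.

(x, y) = (130049, 2720)

First expand sqrt(2286) as a continued fraction. With x_i = (sqrt(2286) + m_i)/d_i and (m_0, d_0) = (0, 1): a_0 = floor(sqrt(2286)) = 47, since 47^2 = 2209 <= 2286 < 2304 = 48^2.
Iterate m_{i+1} = d_i*a_i - m_i, d_{i+1} = (2286 - m_{i+1}^2)/d_i, a_{i+1} = floor((a_0 + m_{i+1})/d_{i+1}):
  m_1 = 1*47 - 0 = 47, d_1 = (2286 - 47^2)/1 = 77/1 = 77, a_1 = floor((47 + 47)/77) = 1.
  m_2 = 77*1 - 47 = 30, d_2 = (2286 - 30^2)/77 = 1386/77 = 18, a_2 = floor((47 + 30)/18) = 4.
  m_3 = 18*4 - 30 = 42, d_3 = (2286 - 42^2)/18 = 522/18 = 29, a_3 = floor((47 + 42)/29) = 3.
  m_4 = 29*3 - 42 = 45, d_4 = (2286 - 45^2)/29 = 261/29 = 9, a_4 = floor((47 + 45)/9) = 10.
  m_5 = 9*10 - 45 = 45, d_5 = (2286 - 45^2)/9 = 261/9 = 29, a_5 = floor((47 + 45)/29) = 3.
  m_6 = 29*3 - 45 = 42, d_6 = (2286 - 42^2)/29 = 522/29 = 18, a_6 = floor((47 + 42)/18) = 4.
  m_7 = 18*4 - 42 = 30, d_7 = (2286 - 30^2)/18 = 1386/18 = 77, a_7 = floor((47 + 30)/77) = 1.
  m_8 = 77*1 - 30 = 47, d_8 = (2286 - 47^2)/77 = 77/77 = 1, a_8 = floor((47 + 47)/1) = 94.
  m_9 = 1*94 - 47 = 47, d_9 = (2286 - 47^2)/1 = 77/1 = 77: (m_9, d_9) = (m_1, d_1) = (47, 77), so from here the quotients repeat a_1, ..., a_8; the period length is 8.
So sqrt(2286) = [47; (1, 4, 3, 10, 3, 4, 1, 94)] with period length k = 8.
k is even, so the fundamental solution of x^2 - 2286y^2 = 1 is (p_{k-1}, q_{k-1}) = (p_7, q_7); compute convergents through index 7.
Convergents (p_i = a_i*p_{i-1} + p_{i-2}, q_i = a_i*q_{i-1} + q_{i-2} with p_{-2}=0, p_{-1}=1, q_{-2}=1, q_{-1}=0):
  i=0: a_0=47, p_0 = 47*1 + 0 = 47, q_0 = 47*0 + 1 = 1.
  i=1: a_1=1, p_1 = 1*47 + 1 = 48, q_1 = 1*1 + 0 = 1.
  i=2: a_2=4, p_2 = 4*48 + 47 = 239, q_2 = 4*1 + 1 = 5.
  i=3: a_3=3, p_3 = 3*239 + 48 = 765, q_3 = 3*5 + 1 = 16.
  i=4: a_4=10, p_4 = 10*765 + 239 = 7889, q_4 = 10*16 + 5 = 165.
  i=5: a_5=3, p_5 = 3*7889 + 765 = 24432, q_5 = 3*165 + 16 = 511.
  i=6: a_6=4, p_6 = 4*24432 + 7889 = 105617, q_6 = 4*511 + 165 = 2209.
  i=7: a_7=1, p_7 = 1*105617 + 24432 = 130049, q_7 = 1*2209 + 511 = 2720.
Check: 130049^2 - 2286*2720^2 = 16912742401 - 16912742400 = 1, so (x, y) = (130049, 2720) solves the equation, and by the theorem it is the least positive solution.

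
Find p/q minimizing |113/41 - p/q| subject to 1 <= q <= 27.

69/25

Expand x = 113/41 as a continued fraction with the Euclidean algorithm:
  113 = 2*41 + 31, so a_0 = 2.
  41 = 1*31 + 10, so a_1 = 1.
  31 = 3*10 + 1, so a_2 = 3.
  10 = 10*1 + 0, so a_3 = 10.
so x = [2; 1, 3, 10].
Convergents (p_i = a_i*p_{i-1} + p_{i-2}, q_i = a_i*q_{i-1} + q_{i-2} with p_{-2}=0, p_{-1}=1, q_{-2}=1, q_{-1}=0), until the denominator exceeds 27:
  i=0: a_0=2, p_0 = 2*1 + 0 = 2, q_0 = 2*0 + 1 = 1.
  i=1: a_1=1, p_1 = 1*2 + 1 = 3, q_1 = 1*1 + 0 = 1.
  i=2: a_2=3, p_2 = 3*3 + 2 = 11, q_2 = 3*1 + 1 = 4.
  i=3: a_3=10, p_3 = 10*11 + 3 = 113, q_3 = 10*4 + 1 = 41.
q_3 = 41 > 27, so the last convergent with denominator <= 27 is p_2/q_2 = 11/4.
The closest fraction with denominator <= 27 is either p_2/q_2 or the intermediate fraction (k*p_2 + p_1)/(k*q_2 + q_1) with the largest k >= 1 whose denominator stays <= 27; these approach x as k grows, and every other convergent or intermediate fraction in range is farther away.
Largest k: floor((27 - q_1)/q_2) = floor((27 - 1)/4) = 6.
That gives (6*11 + 3)/(6*4 + 1) = 69/25.
Compare the errors: |x - 11/4| = |113*4 - 11*41|/(41*4) = 1/164, and |x - 69/25| = |113*25 - 69*41|/(41*25) = 4/1025.
Cross-multiplying, 4*164 = 656 < 1025 = 1*1025, so 4/1025 is smaller: the intermediate fraction 69/25 is closer to x than 11/4.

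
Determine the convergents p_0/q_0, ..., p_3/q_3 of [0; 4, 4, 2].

Using the convergent recurrence p_i = a_i*p_{i-1} + p_{i-2}, q_i = a_i*q_{i-1} + q_{i-2} with p_{-2}=0, p_{-1}=1, q_{-2}=1, q_{-1}=0:
  i=0: a_0=0, p_0 = 0*1 + 0 = 0, q_0 = 0*0 + 1 = 1.
  i=1: a_1=4, p_1 = 4*0 + 1 = 1, q_1 = 4*1 + 0 = 4.
  i=2: a_2=4, p_2 = 4*1 + 0 = 4, q_2 = 4*4 + 1 = 17.
  i=3: a_3=2, p_3 = 2*4 + 1 = 9, q_3 = 2*17 + 4 = 38.

0/1, 1/4, 4/17, 9/38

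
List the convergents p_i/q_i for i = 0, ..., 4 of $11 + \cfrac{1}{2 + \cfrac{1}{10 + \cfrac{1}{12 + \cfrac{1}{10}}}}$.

11/1, 23/2, 241/21, 2915/254, 29391/2561

Using the convergent recurrence p_i = a_i*p_{i-1} + p_{i-2}, q_i = a_i*q_{i-1} + q_{i-2} with p_{-2}=0, p_{-1}=1, q_{-2}=1, q_{-1}=0:
  i=0: a_0=11, p_0 = 11*1 + 0 = 11, q_0 = 11*0 + 1 = 1.
  i=1: a_1=2, p_1 = 2*11 + 1 = 23, q_1 = 2*1 + 0 = 2.
  i=2: a_2=10, p_2 = 10*23 + 11 = 241, q_2 = 10*2 + 1 = 21.
  i=3: a_3=12, p_3 = 12*241 + 23 = 2915, q_3 = 12*21 + 2 = 254.
  i=4: a_4=10, p_4 = 10*2915 + 241 = 29391, q_4 = 10*254 + 21 = 2561.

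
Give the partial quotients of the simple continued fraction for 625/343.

[1; 1, 4, 1, 1, 1, 1, 1, 7]

Run the Euclidean algorithm on 625 and 343; the successive quotients are the partial quotients a_0, a_1, ... (each step inverts the fractional part left over by the previous one):
  625 = 1*343 + 282, so a_0 = 1.
  343 = 1*282 + 61, so a_1 = 1.
  282 = 4*61 + 38, so a_2 = 4.
  61 = 1*38 + 23, so a_3 = 1.
  38 = 1*23 + 15, so a_4 = 1.
  23 = 1*15 + 8, so a_5 = 1.
  15 = 1*8 + 7, so a_6 = 1.
  8 = 1*7 + 1, so a_7 = 1.
  7 = 7*1 + 0, so a_8 = 7.
The remainder reaches 0 after 9 divisions, so the expansion has 9 partial quotients, read off in order.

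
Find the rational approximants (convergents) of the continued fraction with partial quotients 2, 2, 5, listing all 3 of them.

2/1, 5/2, 27/11

Using the convergent recurrence p_i = a_i*p_{i-1} + p_{i-2}, q_i = a_i*q_{i-1} + q_{i-2} with p_{-2}=0, p_{-1}=1, q_{-2}=1, q_{-1}=0:
  i=0: a_0=2, p_0 = 2*1 + 0 = 2, q_0 = 2*0 + 1 = 1.
  i=1: a_1=2, p_1 = 2*2 + 1 = 5, q_1 = 2*1 + 0 = 2.
  i=2: a_2=5, p_2 = 5*5 + 2 = 27, q_2 = 5*2 + 1 = 11.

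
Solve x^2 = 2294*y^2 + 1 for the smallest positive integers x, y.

(x, y) = (3294555, 68786)

First expand sqrt(2294) as a continued fraction. With x_i = (sqrt(2294) + m_i)/d_i and (m_0, d_0) = (0, 1): a_0 = floor(sqrt(2294)) = 47, since 47^2 = 2209 <= 2294 < 2304 = 48^2.
Iterate m_{i+1} = d_i*a_i - m_i, d_{i+1} = (2294 - m_{i+1}^2)/d_i, a_{i+1} = floor((a_0 + m_{i+1})/d_{i+1}):
  m_1 = 1*47 - 0 = 47, d_1 = (2294 - 47^2)/1 = 85/1 = 85, a_1 = floor((47 + 47)/85) = 1.
  m_2 = 85*1 - 47 = 38, d_2 = (2294 - 38^2)/85 = 850/85 = 10, a_2 = floor((47 + 38)/10) = 8.
  m_3 = 10*8 - 38 = 42, d_3 = (2294 - 42^2)/10 = 530/10 = 53, a_3 = floor((47 + 42)/53) = 1.
  m_4 = 53*1 - 42 = 11, d_4 = (2294 - 11^2)/53 = 2173/53 = 41, a_4 = floor((47 + 11)/41) = 1.
  m_5 = 41*1 - 11 = 30, d_5 = (2294 - 30^2)/41 = 1394/41 = 34, a_5 = floor((47 + 30)/34) = 2.
  m_6 = 34*2 - 30 = 38, d_6 = (2294 - 38^2)/34 = 850/34 = 25, a_6 = floor((47 + 38)/25) = 3.
  m_7 = 25*3 - 38 = 37, d_7 = (2294 - 37^2)/25 = 925/25 = 37, a_7 = floor((47 + 37)/37) = 2.
  m_8 = 37*2 - 37 = 37, d_8 = (2294 - 37^2)/37 = 925/37 = 25, a_8 = floor((47 + 37)/25) = 3.
  m_9 = 25*3 - 37 = 38, d_9 = (2294 - 38^2)/25 = 850/25 = 34, a_9 = floor((47 + 38)/34) = 2.
  m_10 = 34*2 - 38 = 30, d_10 = (2294 - 30^2)/34 = 1394/34 = 41, a_10 = floor((47 + 30)/41) = 1.
  m_11 = 41*1 - 30 = 11, d_11 = (2294 - 11^2)/41 = 2173/41 = 53, a_11 = floor((47 + 11)/53) = 1.
  m_12 = 53*1 - 11 = 42, d_12 = (2294 - 42^2)/53 = 530/53 = 10, a_12 = floor((47 + 42)/10) = 8.
  m_13 = 10*8 - 42 = 38, d_13 = (2294 - 38^2)/10 = 850/10 = 85, a_13 = floor((47 + 38)/85) = 1.
  m_14 = 85*1 - 38 = 47, d_14 = (2294 - 47^2)/85 = 85/85 = 1, a_14 = floor((47 + 47)/1) = 94.
  m_15 = 1*94 - 47 = 47, d_15 = (2294 - 47^2)/1 = 85/1 = 85: (m_15, d_15) = (m_1, d_1) = (47, 85), so from here the quotients repeat a_1, ..., a_14; the period length is 14.
So sqrt(2294) = [47; (1, 8, 1, 1, 2, 3, 2, 3, 2, 1, 1, 8, 1, 94)] with period length k = 14.
k is even, so the fundamental solution of x^2 - 2294y^2 = 1 is (p_{k-1}, q_{k-1}) = (p_13, q_13); compute convergents through index 13.
Convergents (p_i = a_i*p_{i-1} + p_{i-2}, q_i = a_i*q_{i-1} + q_{i-2} with p_{-2}=0, p_{-1}=1, q_{-2}=1, q_{-1}=0):
  i=0: a_0=47, p_0 = 47*1 + 0 = 47, q_0 = 47*0 + 1 = 1.
  i=1: a_1=1, p_1 = 1*47 + 1 = 48, q_1 = 1*1 + 0 = 1.
  i=2: a_2=8, p_2 = 8*48 + 47 = 431, q_2 = 8*1 + 1 = 9.
  i=3: a_3=1, p_3 = 1*431 + 48 = 479, q_3 = 1*9 + 1 = 10.
  i=4: a_4=1, p_4 = 1*479 + 431 = 910, q_4 = 1*10 + 9 = 19.
  i=5: a_5=2, p_5 = 2*910 + 479 = 2299, q_5 = 2*19 + 10 = 48.
  i=6: a_6=3, p_6 = 3*2299 + 910 = 7807, q_6 = 3*48 + 19 = 163.
  i=7: a_7=2, p_7 = 2*7807 + 2299 = 17913, q_7 = 2*163 + 48 = 374.
  i=8: a_8=3, p_8 = 3*17913 + 7807 = 61546, q_8 = 3*374 + 163 = 1285.
  i=9: a_9=2, p_9 = 2*61546 + 17913 = 141005, q_9 = 2*1285 + 374 = 2944.
  i=10: a_10=1, p_10 = 1*141005 + 61546 = 202551, q_10 = 1*2944 + 1285 = 4229.
  i=11: a_11=1, p_11 = 1*202551 + 141005 = 343556, q_11 = 1*4229 + 2944 = 7173.
  i=12: a_12=8, p_12 = 8*343556 + 202551 = 2950999, q_12 = 8*7173 + 4229 = 61613.
  i=13: a_13=1, p_13 = 1*2950999 + 343556 = 3294555, q_13 = 1*61613 + 7173 = 68786.
Check: 3294555^2 - 2294*68786^2 = 10854092648025 - 10854092648024 = 1, so (x, y) = (3294555, 68786) solves the equation, and by the theorem it is the least positive solution.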